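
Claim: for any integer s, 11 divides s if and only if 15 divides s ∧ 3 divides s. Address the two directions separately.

(⇒) fails and (⇐) fails.

(→) This fails: take s = 11. Certainly 11 ∣ 11, but 15 ∤ 11.

(←) This fails: take s = 15. Both 15 ∣ 15 and 3 ∣ 15, yet 15 is not a multiple of 11 (since 15 = 1·11 + 4), so 11 ∤ 15.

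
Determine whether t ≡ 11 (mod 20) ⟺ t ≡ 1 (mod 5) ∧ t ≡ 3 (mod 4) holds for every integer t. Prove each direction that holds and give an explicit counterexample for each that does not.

Both implications hold.

[⇒] Suppose t ≡ 11 (mod 20); write t = 20j + 11. Since 5 ∣ 20, reducing mod 5 gives t ≡ 11 ≡ 1 (mod 5); since 4 ∣ 20, reducing mod 4 gives t ≡ 11 ≡ 3 (mod 4).

[⇐] Conversely, if t ≡ 1 (mod 5) and t ≡ 3 (mod 4), then by the Chinese remainder theorem t ≡ 11 (mod 20). This is exactly t ≡ 11 (mod 20).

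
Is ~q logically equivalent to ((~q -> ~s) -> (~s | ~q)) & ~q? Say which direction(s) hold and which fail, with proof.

Forward direction. Assume the antecedent. If s is true, the antecedent forces (s = T, q = F), and ((~q -> ~s) -> (~s | ~q)) & ~q holds there. If s is false, the antecedent forces (s = F, q = F), and ((~q -> ~s) -> (~s | ~q)) & ~q holds there. Either way ((~q -> ~s) -> (~s | ~q)) & ~q holds.

Converse. Assume the antecedent. If s is true, the antecedent forces (s = T, q = F), and ~q holds there. If s is false, the antecedent forces (s = F, q = F), and ~q holds there. Either way ~q holds.

Both implications hold.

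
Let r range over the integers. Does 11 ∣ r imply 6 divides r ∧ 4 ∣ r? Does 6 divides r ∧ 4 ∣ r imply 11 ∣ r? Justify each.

Neither direction holds.

(⇒) This fails: take r = 11. Certainly 11 ∣ 11, but 6 ∤ 11.

(⇐) This fails: take r = 12. Both 6 ∣ 12 and 4 ∣ 12, yet 12 is not a multiple of 11 (since 12 = 1·11 + 1), so 11 ∤ 12.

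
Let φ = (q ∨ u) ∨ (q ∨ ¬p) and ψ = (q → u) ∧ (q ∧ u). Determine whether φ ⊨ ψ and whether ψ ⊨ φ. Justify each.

Not equivalent: only (⇐) holds.

Converse. Assume the antecedent. If p is true, the antecedent forces (p = T, u = T, q = T), and (q ∨ u) ∨ (q ∨ ¬p) holds there. If p is false, (q ∨ u) ∨ (q ∨ ¬p) reduces to true regardless of the other variables. Either way (q ∨ u) ∨ (q ∨ ¬p) holds.

Forward direction. This fails. Under p = F, u = F, q = F, the left side is true but the right side is false.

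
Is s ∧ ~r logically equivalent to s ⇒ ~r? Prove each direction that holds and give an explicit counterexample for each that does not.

Forward direction. Assume the antecedent. If r is true, the antecedent cannot hold. If r is false, s ⇒ ~r reduces to true regardless of the other variables. Either way s ⇒ ~r holds.

Converse. This fails. Under r = F, s = F, the left side is false but the right side is true.

Only the forward direction holds.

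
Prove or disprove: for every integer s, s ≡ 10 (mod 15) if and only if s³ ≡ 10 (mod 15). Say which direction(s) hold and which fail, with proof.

Equivalent; both directions hold.

(⟸) Suppose s³ ≡ 10 (mod 15). The only residue r in {0, …, 14} with r³ ≡ 10 (mod 15) is r = 10, so s ≡ 10 (mod 15).

(⟹) Suppose s ≡ 10 (mod 15). Write s = 15j + 10. Then (15j + 10)³ = 3375j³ + 6750j² + 4500j + 1000 = 15(225j³ + 450j² + 300j + 66) + 10, so s³ ≡ 10 (mod 15).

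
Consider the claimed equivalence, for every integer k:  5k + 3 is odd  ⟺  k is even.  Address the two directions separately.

The biconditional holds.

Forward direction. Suppose 5k + 3 is odd. Since 5 is odd, 5k and k have the same parity, so 5k + 3 ≡ k + 3 (mod 2). As 3 is odd, 5k + 3 is odd exactly when k is even. Thus k is even.

Converse. Suppose k is even; write k = 2j. Then 5k + 3 = 5·(2j) + 3 = 2·5j + 3, which is odd.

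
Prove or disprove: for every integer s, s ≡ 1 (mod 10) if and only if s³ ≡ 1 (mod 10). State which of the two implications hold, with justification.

Both implications hold.

(⇐) Suppose s³ ≡ 1 (mod 10). The only residue r in {0, …, 9} with r³ ≡ 1 (mod 10) is r = 1, so s ≡ 1 (mod 10).

(⇒) Suppose s ≡ 1 (mod 10). Write s = 10j + 1. Then (10j + 1)³ = 1000j³ + 300j² + 30j + 1 = 10(100j³ + 30j² + 3j) + 1, so s³ ≡ 1 (mod 10).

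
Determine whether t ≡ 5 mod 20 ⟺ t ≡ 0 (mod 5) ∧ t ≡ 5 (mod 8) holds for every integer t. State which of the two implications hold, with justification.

(⇒) This fails: t = 25 gives 25 ≡ 5 (mod 20) but 25 ≡ 1 (mod 8), so the conjunction on the right does not hold.

(⇐) Conversely, if t ≡ 0 (mod 5) and t ≡ 5 (mod 8), then by the Chinese remainder theorem t ≡ 5 (mod 40). Since 5 ≡ 5 (mod 20) and 20 ∣ 40, we get t ≡ 5 (mod 20).

Only the reverse direction holds.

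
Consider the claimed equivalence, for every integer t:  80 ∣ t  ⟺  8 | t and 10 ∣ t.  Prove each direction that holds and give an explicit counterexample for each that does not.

(⇒) holds; (⇐) fails.

(⟹) If 80 ∣ t, write t = 80q. Since 80 = 10·8, t = 8·(10q), so 8 ∣ t; and since 80 = 8·10, t = 10·(8q), so 10 ∣ t.

(⟸) This fails: take t = 40. Both 8 ∣ 40 and 10 ∣ 40, yet 40 is not a multiple of 80 (since 40 = 0·80 + 40), so 80 ∤ 40.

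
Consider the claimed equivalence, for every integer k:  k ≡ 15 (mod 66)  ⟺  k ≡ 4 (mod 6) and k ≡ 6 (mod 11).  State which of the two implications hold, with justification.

Neither implication holds.

(⇒) This fails: k = 15 gives 15 ≡ 15 (mod 66) but 15 ≡ 3 (mod 6), so the conjunction on the right does not hold.

(⇐) This fails: k = 28 satisfies both congruences on the right (28 ≡ 4 mod 6 and 28 ≡ 6 mod 11) yet 28 ≡ 28 (mod 66), not 15.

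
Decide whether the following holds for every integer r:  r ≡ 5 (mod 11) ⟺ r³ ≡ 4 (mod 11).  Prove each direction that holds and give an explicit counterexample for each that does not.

Equivalent; both directions hold.

Forward direction. Suppose r ≡ 5 (mod 11). Write r = 11j + 5. Then (11j + 5)³ = 1331j³ + 1815j² + 825j + 125 = 11(121j³ + 165j² + 75j + 11) + 4, so r³ ≡ 4 (mod 11).

Converse. Suppose r³ ≡ 4 (mod 11). The only residue r in {0, …, 10} with r³ ≡ 4 (mod 11) is r = 5, so r ≡ 5 (mod 11).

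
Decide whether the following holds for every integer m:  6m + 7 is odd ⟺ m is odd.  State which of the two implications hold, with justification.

(⇒) fails; (⇐) holds.

(⟹) This fails: take m = 2. Then 6m + 7 = 19, which is odd, yet m = 2 is even, not odd.

(⟸) Suppose m is odd. Since 6 is even, 6m is even for every m, so 6m + 7 has the same parity as 7, which is odd. Hence 6m + 7 is odd.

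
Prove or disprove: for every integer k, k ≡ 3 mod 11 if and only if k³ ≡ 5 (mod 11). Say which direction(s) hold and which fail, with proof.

(⇒) Suppose k ≡ 3 mod 11. Write k = 11j + 3. Then (11j + 3)³ = 1331j³ + 1089j² + 297j + 27 = 11(121j³ + 99j² + 27j + 2) + 5, so k³ ≡ 5 (mod 11).

(⇐) Conversely, suppose k³ ≡ 5 (mod 11). The only residue r in {0, …, 10} with r³ ≡ 5 (mod 11) is r = 3, so k ≡ 3 (mod 11).

Both directions hold.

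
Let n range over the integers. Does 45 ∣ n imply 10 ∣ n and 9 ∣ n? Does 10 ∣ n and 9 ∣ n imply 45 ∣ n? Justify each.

(⇒) This fails: take n = 45. Certainly 45 ∣ 45, but 10 ∤ 45.

(⇐) Suppose 10 ∣ n and 9 ∣ n. Any common multiple of 10 and 9 is a multiple of their lcm; here gcd(10, 9) = 1, so lcm(10, 9) = 10·9 = 90, so 90 ∣ n. Since 45 ∣ 90, it follows that 45 ∣ n.

Only the reverse direction holds.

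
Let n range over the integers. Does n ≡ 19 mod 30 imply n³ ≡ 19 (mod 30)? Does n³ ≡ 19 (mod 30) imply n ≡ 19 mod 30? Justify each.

(→) Suppose n ≡ 19 mod 30. Write n = 30j + 19. Then (30j + 19)³ = 27000j³ + 51300j² + 32490j + 6859 = 30(900j³ + 1710j² + 1083j + 228) + 19, so n³ ≡ 19 (mod 30).

(←) Conversely, suppose n³ ≡ 19 (mod 30). The only residue r in {0, …, 29} with r³ ≡ 19 (mod 30) is r = 19, so n ≡ 19 (mod 30).

Both implications hold.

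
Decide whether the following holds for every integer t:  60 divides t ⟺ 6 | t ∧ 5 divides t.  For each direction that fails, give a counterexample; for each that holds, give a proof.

(←) This fails: take t = 30. Both 6 ∣ 30 and 5 ∣ 30, yet 30 is not a multiple of 60 (since 30 = 0·60 + 30), so 60 ∤ 30.

(→) If 60 ∣ t, write t = 60q. Since 60 = 10·6, t = 6·(10q), so 6 ∣ t; and since 60 = 12·5, t = 5·(12q), so 5 ∣ t.

(⇒) holds; (⇐) fails.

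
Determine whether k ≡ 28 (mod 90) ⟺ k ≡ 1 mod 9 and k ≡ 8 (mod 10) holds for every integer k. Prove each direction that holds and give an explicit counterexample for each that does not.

The biconditional holds.

(⇒) Suppose k ≡ 28 (mod 90); write k = 90j + 28. Since 9 ∣ 90, reducing mod 9 gives k ≡ 28 ≡ 1 (mod 9); since 10 ∣ 90, reducing mod 10 gives k ≡ 28 ≡ 8 (mod 10).

(⇐) Conversely, if k ≡ 1 (mod 9) and k ≡ 8 (mod 10), then by the Chinese remainder theorem k ≡ 28 (mod 90). This is exactly k ≡ 28 (mod 90).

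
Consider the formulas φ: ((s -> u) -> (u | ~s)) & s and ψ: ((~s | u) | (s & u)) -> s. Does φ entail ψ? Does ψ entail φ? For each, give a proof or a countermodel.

Both implications hold.

(←) Assume the antecedent. If u is true, the antecedent forces (u = T, s = T), and ((s -> u) -> (u | ~s)) & s holds there. If u is false, the antecedent forces (u = F, s = T), and ((s -> u) -> (u | ~s)) & s holds there. Either way ((s -> u) -> (u | ~s)) & s holds.

(→) Assume the antecedent. If u is true, the antecedent forces (u = T, s = T), and ((~s | u) | (s & u)) -> s holds there. If u is false, the antecedent forces (u = F, s = T), and ((~s | u) | (s & u)) -> s holds there. Either way ((~s | u) | (s & u)) -> s holds.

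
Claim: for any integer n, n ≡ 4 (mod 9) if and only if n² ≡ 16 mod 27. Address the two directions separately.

Neither direction holds.

(⟹) This fails: take n = 13. Then 13 ≡ 4 (mod 9), but 13² = 169 ≡ 7 (mod 27), not 16.

(⟸) This fails: take n = 23. Then 23² = 529 ≡ 16 (mod 27), yet 23 ≡ 5 (mod 9), not 4.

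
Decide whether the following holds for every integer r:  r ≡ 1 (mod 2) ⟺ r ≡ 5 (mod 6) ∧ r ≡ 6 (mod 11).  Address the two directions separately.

Only the converse holds.

(⇒) This fails: r = 1 gives 1 ≡ 1 (mod 2) but 1 ≡ 1 (mod 6), so the conjunction on the right does not hold.

(⇐) Conversely, if r ≡ 5 (mod 6) and r ≡ 6 (mod 11), then by the Chinese remainder theorem r ≡ 17 (mod 66). Since 17 ≡ 1 (mod 2) and 2 ∣ 66, we get r ≡ 1 (mod 2).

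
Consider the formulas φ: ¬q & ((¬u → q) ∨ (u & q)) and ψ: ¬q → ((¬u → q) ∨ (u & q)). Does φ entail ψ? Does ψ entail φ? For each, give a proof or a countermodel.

(⇒) Assume the antecedent. If q is true, the antecedent cannot hold. If q is false, the antecedent forces (q = F, u = T), and ¬q → ((¬u → q) ∨ (u & q)) holds there. Either way ¬q → ((¬u → q) ∨ (u & q)) holds.

(⇐) This fails. Under q = T, u = F, the left side is false but the right side is true.

Only the forward implication holds.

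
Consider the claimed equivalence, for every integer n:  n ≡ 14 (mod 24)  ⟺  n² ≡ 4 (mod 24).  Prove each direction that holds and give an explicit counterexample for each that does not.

Only the forward implication holds.

Forward direction. Suppose n ≡ 14 (mod 24). Write n = 24j + 14. Then (24j + 14)² = 576j² + 672j + 196 = 24(24j² + 28j + 8) + 4, so n² ≡ 4 (mod 24).

Converse. This fails: take n = 2. Then 2² = 4 ≡ 4 (mod 24), yet 2 ≡ 2 (mod 24), not 14.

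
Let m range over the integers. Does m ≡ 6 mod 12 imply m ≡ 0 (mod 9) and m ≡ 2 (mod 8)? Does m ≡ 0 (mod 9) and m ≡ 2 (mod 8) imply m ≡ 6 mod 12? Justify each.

(⇒) This fails: m = 66 gives 66 ≡ 6 (mod 12) but 66 ≡ 3 (mod 9), so the conjunction on the right does not hold.

(⇐) Conversely, if m ≡ 0 (mod 9) and m ≡ 2 (mod 8), then by the Chinese remainder theorem m ≡ 18 (mod 72). Since 18 ≡ 6 (mod 12) and 12 ∣ 72, we get m ≡ 6 (mod 12).

Only the reverse direction holds.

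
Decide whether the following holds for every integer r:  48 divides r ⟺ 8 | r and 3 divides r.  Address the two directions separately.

(⇒) holds; (⇐) fails.

[⇐] This fails: take r = 24. Both 8 ∣ 24 and 3 ∣ 24, yet 24 is not a multiple of 48 (since 24 = 0·48 + 24), so 48 ∤ 24.

[⇒] If 48 ∣ r, write r = 48q. Since 48 = 6·8, r = 8·(6q), so 8 ∣ r; and since 48 = 16·3, r = 3·(16q), so 3 ∣ r.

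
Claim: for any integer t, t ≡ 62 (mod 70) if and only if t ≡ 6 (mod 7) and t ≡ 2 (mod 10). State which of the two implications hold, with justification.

Both directions hold.

[⇒] Suppose t ≡ 62 (mod 70); write t = 70j + 62. Since 7 ∣ 70, reducing mod 7 gives t ≡ 62 ≡ 6 (mod 7); since 10 ∣ 70, reducing mod 10 gives t ≡ 62 ≡ 2 (mod 10).

[⇐] Conversely, if t ≡ 6 (mod 7) and t ≡ 2 (mod 10), then by the Chinese remainder theorem t ≡ 62 (mod 70). This is exactly t ≡ 62 (mod 70).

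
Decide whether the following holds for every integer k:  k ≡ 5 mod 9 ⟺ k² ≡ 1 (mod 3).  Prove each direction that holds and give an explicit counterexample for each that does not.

Only the forward direction holds.

(→) Suppose k ≡ 5 (mod 9). Then k² ≡ 5² = 25 (mod 9), and since 3 ∣ 9, also k² ≡ 1 (mod 3).

(←) This fails: take k = 1. Then 1² = 1 ≡ 1 (mod 3), yet 1 ≡ 1 (mod 9), not 5.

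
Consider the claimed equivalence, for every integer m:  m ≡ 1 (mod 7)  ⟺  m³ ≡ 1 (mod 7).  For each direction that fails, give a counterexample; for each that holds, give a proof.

Only the forward direction holds.

(⇐) This fails: take m = 2. Then 2³ = 8 ≡ 1 (mod 7), yet 2 ≡ 2 (mod 7), not 1.

(⇒) Suppose m ≡ 1 (mod 7). Write m = 7j + 1. Then (7j + 1)³ = 343j³ + 147j² + 21j + 1 = 7(49j³ + 21j² + 3j) + 1, so m³ ≡ 1 (mod 7).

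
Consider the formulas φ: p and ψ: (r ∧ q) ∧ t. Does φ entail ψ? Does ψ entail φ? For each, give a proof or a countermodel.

(→) This fails. Under p = T, r = F, q = F, t = F, the left side is true but the right side is false.

(←) This fails. Under p = F, r = T, q = T, t = T, the left side is false but the right side is true.

Neither direction holds.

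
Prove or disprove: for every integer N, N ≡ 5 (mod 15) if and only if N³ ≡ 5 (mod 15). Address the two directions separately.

Equivalent; both directions hold.

(⟹) Suppose N ≡ 5 (mod 15). Write N = 15j + 5. Then (15j + 5)³ = 3375j³ + 3375j² + 1125j + 125 = 15(225j³ + 225j² + 75j + 8) + 5, so N³ ≡ 5 (mod 15).

(⟸) Conversely, suppose N³ ≡ 5 (mod 15). The only residue r in {0, …, 14} with r³ ≡ 5 (mod 15) is r = 5, so N ≡ 5 (mod 15).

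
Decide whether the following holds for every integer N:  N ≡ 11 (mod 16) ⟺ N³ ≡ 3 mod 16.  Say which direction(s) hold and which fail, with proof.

The biconditional holds.

[⇐] Suppose N³ ≡ 3 (mod 16). The only residue r in {0, …, 15} with r³ ≡ 3 (mod 16) is r = 11, so N ≡ 11 (mod 16).

[⇒] Suppose N ≡ 11 (mod 16). Write N = 16j + 11. Then (16j + 11)³ = 4096j³ + 8448j² + 5808j + 1331 = 16(256j³ + 528j² + 363j + 83) + 3, so N³ ≡ 3 (mod 16).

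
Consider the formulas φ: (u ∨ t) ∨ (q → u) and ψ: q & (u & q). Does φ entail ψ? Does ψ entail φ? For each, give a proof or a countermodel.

The forward direction fails; the converse holds.

[⇒] This fails. Under q = F, t = F, u = F, the left side is true but the right side is false.

[⇐] Assume the antecedent. If q is true, the antecedent forces (q = T, t = F, u = T) or (q = T, t = T, u = T), and (u ∨ t) ∨ (q → u) holds there. If q is false, the antecedent cannot hold. Either way (u ∨ t) ∨ (q → u) holds.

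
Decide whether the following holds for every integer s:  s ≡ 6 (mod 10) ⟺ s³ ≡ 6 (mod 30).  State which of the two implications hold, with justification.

(⟹) This fails: take s = 16. Then 16 ≡ 6 (mod 10), but 16³ = 4096 ≡ 16 (mod 30), not 6.

(⟸) Conversely, the residues r modulo 30 with r³ ≡ 6 (mod 30) are exactly {6}, and each is ≡ 6 (mod 10).

(⇒) fails; (⇐) holds.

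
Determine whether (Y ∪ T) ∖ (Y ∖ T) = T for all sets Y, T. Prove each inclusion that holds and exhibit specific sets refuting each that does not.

Reverse inclusion. Let x ∈ T. Then either x ∈ T and x ∉ Y; or x ∈ Y ∩ T. In each case x ∈ (Y ∪ T) ∖ (Y ∖ T), so T ⊆ (Y ∪ T) ∖ (Y ∖ T).

Forward inclusion. Let x ∈ (Y ∪ T) ∖ (Y ∖ T). Then either x ∈ T and x ∉ Y; or x ∈ Y ∩ T. In each case x ∈ T, so (Y ∪ T) ∖ (Y ∖ T) ⊆ T.

The two sets are equal.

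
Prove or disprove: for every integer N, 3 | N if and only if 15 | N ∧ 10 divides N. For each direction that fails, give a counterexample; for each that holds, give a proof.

(⇒) fails; (⇐) holds.

[⇒] This fails: take N = 3. Certainly 3 ∣ 3, but 15 ∤ 3.

[⇐] Suppose 15 ∣ N and 10 ∣ N. Any common multiple of 15 and 10 is a multiple of their lcm; here lcm(15, 10) = 15·10/gcd(15, 10) = 150/5 = 30, so 30 ∣ N. Since 3 ∣ 30, it follows that 3 ∣ N.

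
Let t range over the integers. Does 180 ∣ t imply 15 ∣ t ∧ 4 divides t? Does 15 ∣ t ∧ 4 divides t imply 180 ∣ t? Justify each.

(⇒) If 180 ∣ t, write t = 180q. Since 180 = 12·15, t = 15·(12q), so 15 ∣ t; and since 180 = 45·4, t = 4·(45q), so 4 ∣ t.

(⇐) This fails: take t = 60. Both 15 ∣ 60 and 4 ∣ 60, yet 60 is not a multiple of 180 (since 60 = 0·180 + 60), so 180 ∤ 60.

Not equivalent: only (⇒) holds.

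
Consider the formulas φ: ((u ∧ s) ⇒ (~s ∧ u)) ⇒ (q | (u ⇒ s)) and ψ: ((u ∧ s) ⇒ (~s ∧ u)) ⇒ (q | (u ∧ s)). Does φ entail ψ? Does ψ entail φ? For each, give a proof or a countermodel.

(⇒) fails; (⇐) holds.

[⇒] This fails. Under s = F, u = F, q = F, the left side is true but the right side is false.

[⇐] Assume the antecedent. If s is true, the consequent reduces to true regardless of the other variables. If s is false, the antecedent forces (s = F, u = F, q = T) or (s = F, u = T, q = T), and the consequent holds there. Either way the consequent holds.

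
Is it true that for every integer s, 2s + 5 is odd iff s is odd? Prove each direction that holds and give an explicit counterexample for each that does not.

Forward direction. This fails: take s = 6. Then 2s + 5 = 17, which is odd, yet s = 6 is even, not odd.

Converse. Suppose s is odd. Since 2 is even, 2s is even for every s, so 2s + 5 has the same parity as 5, which is odd. Hence 2s + 5 is odd.

Only the converse holds.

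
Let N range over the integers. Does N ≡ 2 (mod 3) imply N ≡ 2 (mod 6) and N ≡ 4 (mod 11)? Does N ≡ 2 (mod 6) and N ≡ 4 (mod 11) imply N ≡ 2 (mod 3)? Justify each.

[⇒] This fails: N = 2 gives 2 ≡ 2 (mod 3) but 2 ≡ 2 (mod 11), so the conjunction on the right does not hold.

[⇐] Conversely, if N ≡ 2 (mod 6) and N ≡ 4 (mod 11), then by the Chinese remainder theorem N ≡ 26 (mod 66). Since 26 ≡ 2 (mod 3) and 3 ∣ 66, we get N ≡ 2 (mod 3).

Only the reverse direction holds.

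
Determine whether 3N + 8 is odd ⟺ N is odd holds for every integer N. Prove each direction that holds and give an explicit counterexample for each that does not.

Both directions hold; the statement is true.

[⇒] Suppose 3N + 8 is odd. Since 3 is odd, 3N and N have the same parity, so 3N + 8 ≡ N + 8 (mod 2). As 8 is even, 3N + 8 is odd exactly when N is odd. Thus N is odd.

[⇐] Conversely, suppose N is odd; write N = 2j + 1. Then 3N + 8 = 3·(2j + 1) + 8 = 2·3j + 11, which is odd.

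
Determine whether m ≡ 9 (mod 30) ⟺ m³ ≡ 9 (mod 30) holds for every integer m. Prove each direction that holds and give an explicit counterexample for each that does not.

Both implications hold.

Forward direction. Suppose m ≡ 9 (mod 30). Write m = 30j + 9. Then (30j + 9)³ = 27000j³ + 24300j² + 7290j + 729 = 30(900j³ + 810j² + 243j + 24) + 9, so m³ ≡ 9 (mod 30).

Converse. Suppose m³ ≡ 9 (mod 30). The only residue r in {0, …, 29} with r³ ≡ 9 (mod 30) is r = 9, so m ≡ 9 (mod 30).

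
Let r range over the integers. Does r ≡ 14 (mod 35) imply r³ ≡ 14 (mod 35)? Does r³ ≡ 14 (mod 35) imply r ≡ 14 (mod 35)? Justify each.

Both directions hold; the statement is true.

(⟸) Suppose r³ ≡ 14 (mod 35). The only residue r in {0, …, 34} with r³ ≡ 14 (mod 35) is r = 14, so r ≡ 14 (mod 35).

(⟹) Suppose r ≡ 14 (mod 35). Write r = 35j + 14. Then (35j + 14)³ = 42875j³ + 51450j² + 20580j + 2744 = 35(1225j³ + 1470j² + 588j + 78) + 14, so r³ ≡ 14 (mod 35).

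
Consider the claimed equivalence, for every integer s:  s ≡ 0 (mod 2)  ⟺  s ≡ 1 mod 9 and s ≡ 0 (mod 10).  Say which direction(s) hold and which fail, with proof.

(→) This fails: s = 0 gives 0 ≡ 0 (mod 2) but 0 ≡ 0 (mod 9), so the conjunction on the right does not hold.

(←) Conversely, if s ≡ 1 (mod 9) and s ≡ 0 (mod 10), then by the Chinese remainder theorem s ≡ 10 (mod 90). Since 10 ≡ 0 (mod 2) and 2 ∣ 90, we get s ≡ 0 (mod 2).

Not equivalent: only (⇐) holds.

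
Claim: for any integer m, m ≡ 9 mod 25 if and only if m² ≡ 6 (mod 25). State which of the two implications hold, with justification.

The forward direction holds; the converse fails.

(→) Suppose m ≡ 9 mod 25. Write m = 25j + 9. Then (25j + 9)² = 625j² + 450j + 81 = 25(25j² + 18j + 3) + 6, so m² ≡ 6 (mod 25).

(←) This fails: take m = 16. Then 16² = 256 ≡ 6 (mod 25), yet 16 ≡ 16 (mod 25), not 9.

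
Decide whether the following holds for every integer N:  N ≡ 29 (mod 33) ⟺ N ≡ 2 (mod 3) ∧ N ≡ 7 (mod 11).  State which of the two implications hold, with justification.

(⇒) Suppose N ≡ 29 (mod 33); write N = 33j + 29. Since 3 ∣ 33, reducing mod 3 gives N ≡ 29 ≡ 2 (mod 3); since 11 ∣ 33, reducing mod 11 gives N ≡ 29 ≡ 7 (mod 11).

(⇐) Conversely, if N ≡ 2 (mod 3) and N ≡ 7 (mod 11), then by the Chinese remainder theorem N ≡ 29 (mod 33). This is exactly N ≡ 29 (mod 33).

Equivalent; both directions hold.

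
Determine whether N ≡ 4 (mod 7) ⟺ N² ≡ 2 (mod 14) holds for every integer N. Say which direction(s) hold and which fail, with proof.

Both directions fail.

(⟹) This fails: take N = 11. Then 11 ≡ 4 (mod 7), but 11² = 121 ≡ 9 (mod 14), not 2.

(⟸) This fails: take N = 10. Then 10² = 100 ≡ 2 (mod 14), yet 10 ≡ 3 (mod 7), not 4.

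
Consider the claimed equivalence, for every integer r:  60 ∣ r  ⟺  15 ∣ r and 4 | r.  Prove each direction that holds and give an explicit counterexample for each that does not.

(⇐) Suppose 15 ∣ r and 4 ∣ r. Any common multiple of 15 and 4 is a multiple of their lcm; here gcd(15, 4) = 1, so lcm(15, 4) = 15·4 = 60, so 60 ∣ r.

(⇒) If 60 ∣ r, write r = 60q. Since 60 = 4·15, r = 15·(4q), so 15 ∣ r; and since 60 = 15·4, r = 4·(15q), so 4 ∣ r.

Both directions hold.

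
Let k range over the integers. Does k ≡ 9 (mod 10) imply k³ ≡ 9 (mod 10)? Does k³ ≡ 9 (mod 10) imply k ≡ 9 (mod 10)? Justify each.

Both implications hold.

(⇒) Suppose k ≡ 9 (mod 10). Write k = 10j + 9. Then (10j + 9)³ = 1000j³ + 2700j² + 2430j + 729 = 10(100j³ + 270j² + 243j + 72) + 9, so k³ ≡ 9 (mod 10).

(⇐) Conversely, suppose k³ ≡ 9 (mod 10). The only residue r in {0, …, 9} with r³ ≡ 9 (mod 10) is r = 9, so k ≡ 9 (mod 10).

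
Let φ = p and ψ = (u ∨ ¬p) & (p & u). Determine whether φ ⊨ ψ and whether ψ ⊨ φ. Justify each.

Only the converse holds.

(→) This fails. Under p = T, u = F, the left side is true but the right side is false.

(←) Assume the antecedent. If p is true, p reduces to true regardless of the other variables. If p is false, the antecedent cannot hold. Either way p holds.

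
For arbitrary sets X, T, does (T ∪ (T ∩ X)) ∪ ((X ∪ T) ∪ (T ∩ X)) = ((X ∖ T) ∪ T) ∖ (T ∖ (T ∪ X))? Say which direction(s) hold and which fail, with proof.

The two sets are equal.

(⊆) Let x ∈ (T ∪ (T ∩ X)) ∪ ((X ∪ T) ∪ (T ∩ X)). Then either x ∈ X and x ∉ T; or x ∈ T and x ∉ X; or x ∈ X ∩ T. In each case x ∈ ((X ∖ T) ∪ T) ∖ (T ∖ (T ∪ X)), so (T ∪ (T ∩ X)) ∪ ((X ∪ T) ∪ (T ∩ X)) ⊆ ((X ∖ T) ∪ T) ∖ (T ∖ (T ∪ X)).

(⊇) Let x ∈ ((X ∖ T) ∪ T) ∖ (T ∖ (T ∪ X)). Then either x ∈ X and x ∉ T; or x ∈ T and x ∉ X; or x ∈ X ∩ T. In each case x ∈ (T ∪ (T ∩ X)) ∪ ((X ∪ T) ∪ (T ∩ X)), so ((X ∖ T) ∪ T) ∖ (T ∖ (T ∪ X)) ⊆ (T ∪ (T ∩ X)) ∪ ((X ∪ T) ∪ (T ∩ X)).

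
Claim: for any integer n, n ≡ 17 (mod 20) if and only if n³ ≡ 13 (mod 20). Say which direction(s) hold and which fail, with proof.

(⟹) Suppose n ≡ 17 (mod 20). Write n = 20j + 17. Then (20j + 17)³ = 8000j³ + 20400j² + 17340j + 4913 = 20(400j³ + 1020j² + 867j + 245) + 13, so n³ ≡ 13 (mod 20).

(⟸) Conversely, suppose n³ ≡ 13 (mod 20). The only residue r in {0, …, 19} with r³ ≡ 13 (mod 20) is r = 17, so n ≡ 17 (mod 20).

Both directions hold; the statement is true.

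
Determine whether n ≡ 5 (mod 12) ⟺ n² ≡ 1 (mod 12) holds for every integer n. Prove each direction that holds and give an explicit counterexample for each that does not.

[⇒] Suppose n ≡ 5 (mod 12). Write n = 12j + 5. Then (12j + 5)² = 144j² + 120j + 25 = 12(12j² + 10j + 2) + 1, so n² ≡ 1 (mod 12).

[⇐] This fails: take n = 1. Then 1² = 1 ≡ 1 (mod 12), yet 1 ≡ 1 (mod 12), not 5.

Only the forward direction holds.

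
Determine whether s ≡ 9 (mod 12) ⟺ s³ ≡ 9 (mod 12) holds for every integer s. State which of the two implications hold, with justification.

Both directions hold.

(⇒) Suppose s ≡ 9 (mod 12). Write s = 12j + 9. Then (12j + 9)³ = 1728j³ + 3888j² + 2916j + 729 = 12(144j³ + 324j² + 243j + 60) + 9, so s³ ≡ 9 (mod 12).

(⇐) For the converse, argue contrapositively. If s ≢ 9 (mod 12), then s is congruent to one of 0, 1, 2, 3, 4, 5, 6, 7, 8, 10, 11 modulo 12, and these give s³ ≡ 0, 1, 8, 3, 4, 5, 0, 7, 8, 4, 11 respectively — never 9.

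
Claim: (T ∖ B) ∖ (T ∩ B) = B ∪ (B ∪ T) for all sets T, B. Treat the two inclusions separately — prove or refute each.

Only the forward inclusion holds.

(⊆) Let x ∈ (T ∖ B) ∖ (T ∩ B). Then x ∈ T and x ∉ B, from which x ∈ B ∪ (B ∪ T).

(⊇) This inclusion fails. Take T = ∅, B = {1}; then 1 ∈ B ∪ (B ∪ T) but 1 ∉ (T ∖ B) ∖ (T ∩ B).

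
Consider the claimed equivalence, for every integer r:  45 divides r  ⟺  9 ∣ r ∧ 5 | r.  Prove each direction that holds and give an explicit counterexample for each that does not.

(⟹) If 45 ∣ r, write r = 45q. Since 45 = 5·9, r = 9·(5q), so 9 ∣ r; and since 45 = 9·5, r = 5·(9q), so 5 ∣ r.

(⟸) Suppose 9 ∣ r and 5 ∣ r. Any common multiple of 9 and 5 is a multiple of their lcm; here gcd(9, 5) = 1, so lcm(9, 5) = 9·5 = 45, so 45 ∣ r.

Both directions hold.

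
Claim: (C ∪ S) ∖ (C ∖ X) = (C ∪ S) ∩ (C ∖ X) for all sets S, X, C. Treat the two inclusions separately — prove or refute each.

Neither inclusion holds.

(⟹) This inclusion fails. Take S = {1}, X = ∅, C = ∅; then 1 ∈ (C ∪ S) ∖ (C ∖ X) but 1 ∉ (C ∪ S) ∩ (C ∖ X).

(⟸) This inclusion fails. Take S = ∅, X = ∅, C = {1}; then 1 ∈ (C ∪ S) ∩ (C ∖ X) but 1 ∉ (C ∪ S) ∖ (C ∖ X).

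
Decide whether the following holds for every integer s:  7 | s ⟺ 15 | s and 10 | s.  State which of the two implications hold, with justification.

Neither direction holds.

Forward direction. This fails: take s = 7. Certainly 7 ∣ 7, but 15 ∤ 7.

Converse. This fails: take s = 30. Both 15 ∣ 30 and 10 ∣ 30, yet 30 is not a multiple of 7 (since 30 = 4·7 + 2), so 7 ∤ 30.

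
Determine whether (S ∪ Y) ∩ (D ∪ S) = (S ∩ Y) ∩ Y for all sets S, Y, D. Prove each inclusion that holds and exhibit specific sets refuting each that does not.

The sets are not equal: only the reverse inclusion holds.

(⊆) This inclusion fails. Take S = {1}, Y = ∅, D = ∅; then 1 ∈ (S ∪ Y) ∩ (D ∪ S) but 1 ∉ (S ∩ Y) ∩ Y.

(⊇) Let x ∈ (S ∩ Y) ∩ Y. Then either x ∈ S ∩ Y and x ∉ D; or x ∈ S ∩ Y ∩ D. In each case x ∈ (S ∪ Y) ∩ (D ∪ S), so (S ∩ Y) ∩ Y ⊆ (S ∪ Y) ∩ (D ∪ S).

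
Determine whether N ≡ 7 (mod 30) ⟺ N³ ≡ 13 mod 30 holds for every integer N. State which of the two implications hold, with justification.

Both implications hold.

(⟸) Suppose N³ ≡ 13 (mod 30). The only residue r in {0, …, 29} with r³ ≡ 13 (mod 30) is r = 7, so N ≡ 7 (mod 30).

(⟹) Suppose N ≡ 7 (mod 30). Write N = 30j + 7. Then (30j + 7)³ = 27000j³ + 18900j² + 4410j + 343 = 30(900j³ + 630j² + 147j + 11) + 13, so N³ ≡ 13 (mod 30).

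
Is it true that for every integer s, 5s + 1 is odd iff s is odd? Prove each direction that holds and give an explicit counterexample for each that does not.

(⟹) This fails: s = 2 gives 5s + 1 = 11, which is odd, but 2 is even, not odd.

(⟸) This also fails: s = 1 is odd, but 5s + 1 = 6 is even, not odd.

Both directions fail.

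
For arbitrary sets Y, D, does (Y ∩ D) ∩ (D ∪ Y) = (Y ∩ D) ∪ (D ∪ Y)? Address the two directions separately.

The sets are not equal: only the forward inclusion holds.

(⟹) Let x ∈ (Y ∩ D) ∩ (D ∪ Y). Then x ∈ Y ∩ D, from which x ∈ (Y ∩ D) ∪ (D ∪ Y).

(⟸) This inclusion fails. Take Y = {1}, D = ∅; then 1 ∈ (Y ∩ D) ∪ (D ∪ Y) but 1 ∉ (Y ∩ D) ∩ (D ∪ Y).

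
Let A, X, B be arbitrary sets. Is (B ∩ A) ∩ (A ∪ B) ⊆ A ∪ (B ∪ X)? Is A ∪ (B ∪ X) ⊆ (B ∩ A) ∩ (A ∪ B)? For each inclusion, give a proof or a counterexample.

(⊆) holds; (⊇) fails.

Forward inclusion. Let x ∈ (B ∩ A) ∩ (A ∪ B). Then either x ∈ A ∩ B and x ∉ X; or x ∈ A ∩ X ∩ B. In each case x ∈ A ∪ (B ∪ X), so (B ∩ A) ∩ (A ∪ B) ⊆ A ∪ (B ∪ X).

Reverse inclusion. This inclusion fails. Take A = {1}, X = ∅, B = ∅; then 1 ∈ A ∪ (B ∪ X) but 1 ∉ (B ∩ A) ∩ (A ∪ B).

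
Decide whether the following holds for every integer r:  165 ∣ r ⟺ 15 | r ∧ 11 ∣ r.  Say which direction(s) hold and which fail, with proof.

[⇒] If 165 ∣ r, write r = 165q. Since 165 = 11·15, r = 15·(11q), so 15 ∣ r; and since 165 = 15·11, r = 11·(15q), so 11 ∣ r.

[⇐] Suppose 15 ∣ r and 11 ∣ r. Any common multiple of 15 and 11 is a multiple of their lcm; here gcd(15, 11) = 1, so lcm(15, 11) = 15·11 = 165, so 165 ∣ r.

The biconditional holds.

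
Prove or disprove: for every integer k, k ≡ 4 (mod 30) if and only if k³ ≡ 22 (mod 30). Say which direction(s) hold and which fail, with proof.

(⇒) fails and (⇐) fails.

(⟹) This fails: take k = 4. Then 4 ≡ 4 (mod 30), but 4³ = 64 ≡ 4 (mod 30), not 22.

(⟸) This fails: take k = 28. Then 28³ = 21952 ≡ 22 (mod 30), yet 28 ≡ 28 (mod 30), not 4.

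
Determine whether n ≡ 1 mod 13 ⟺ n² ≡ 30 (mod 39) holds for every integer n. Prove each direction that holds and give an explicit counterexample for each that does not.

Neither implication holds.

[⇒] This fails: take n = 1. Then 1 ≡ 1 (mod 13), but 1² = 1 ≡ 1 (mod 39), not 30.

[⇐] This fails: take n = 15. Then 15² = 225 ≡ 30 (mod 39), yet 15 ≡ 2 (mod 13), not 1.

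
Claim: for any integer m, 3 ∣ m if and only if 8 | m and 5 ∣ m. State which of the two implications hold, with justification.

(→) This fails: take m = 3. Certainly 3 ∣ 3, but 8 ∤ 3.

(←) This fails: take m = 40. Both 8 ∣ 40 and 5 ∣ 40, yet 40 is not a multiple of 3 (since 40 = 13·3 + 1), so 3 ∤ 40.

(⇒) fails and (⇐) fails.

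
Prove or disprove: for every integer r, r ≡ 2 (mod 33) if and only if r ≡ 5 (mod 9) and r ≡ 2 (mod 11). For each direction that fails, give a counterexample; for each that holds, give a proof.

Not equivalent: only (⇐) holds.

(←) If r ≡ 5 (mod 9) and r ≡ 2 (mod 11), then by the Chinese remainder theorem r ≡ 68 (mod 99). Since 68 ≡ 2 (mod 33) and 33 ∣ 99, we get r ≡ 2 (mod 33).

(→) This fails: r = 2 gives 2 ≡ 2 (mod 33) but 2 ≡ 2 (mod 9), so the conjunction on the right does not hold.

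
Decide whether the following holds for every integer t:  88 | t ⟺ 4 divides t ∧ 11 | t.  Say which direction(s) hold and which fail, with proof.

Converse. This fails: take t = 44. Both 4 ∣ 44 and 11 ∣ 44, yet 44 is not a multiple of 88 (since 44 = 0·88 + 44), so 88 ∤ 44.

Forward direction. If 88 ∣ t, write t = 88q. Since 88 = 22·4, t = 4·(22q), so 4 ∣ t; and since 88 = 8·11, t = 11·(8q), so 11 ∣ t.

Only the forward direction holds.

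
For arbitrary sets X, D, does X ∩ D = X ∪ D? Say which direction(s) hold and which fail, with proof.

The sets are not equal: only the forward inclusion holds.

(⊆) Let x ∈ X ∩ D. Then x ∈ X ∩ D, from which x ∈ X ∪ D.

(⊇) This inclusion fails. Take X = {1}, D = ∅; then 1 ∈ X ∪ D but 1 ∉ X ∩ D.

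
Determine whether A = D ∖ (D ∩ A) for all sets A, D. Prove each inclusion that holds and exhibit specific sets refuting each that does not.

Forward inclusion. This inclusion fails. Take A = {1}, D = ∅; then 1 ∈ A but 1 ∉ D ∖ (D ∩ A).

Reverse inclusion. This inclusion fails. Take A = ∅, D = {1}; then 1 ∈ D ∖ (D ∩ A) but 1 ∉ A.

Neither inclusion holds.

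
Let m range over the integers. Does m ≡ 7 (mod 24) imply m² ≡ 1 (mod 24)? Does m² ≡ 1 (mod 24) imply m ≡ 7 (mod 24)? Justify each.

The forward direction holds; the converse fails.

(⟹) Suppose m ≡ 7 (mod 24). Write m = 24j + 7. Then (24j + 7)² = 576j² + 336j + 49 = 24(24j² + 14j + 2) + 1, so m² ≡ 1 (mod 24).

(⟸) This fails: take m = 1. Then 1² = 1 ≡ 1 (mod 24), yet 1 ≡ 1 (mod 24), not 7.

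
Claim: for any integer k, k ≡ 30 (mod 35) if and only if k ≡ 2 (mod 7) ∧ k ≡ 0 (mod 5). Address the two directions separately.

Both directions hold.

(⟸) If k ≡ 2 (mod 7) and k ≡ 0 (mod 5), then by the Chinese remainder theorem k ≡ 30 (mod 35). This is exactly k ≡ 30 (mod 35).

(⟹) Suppose k ≡ 30 (mod 35); write k = 35j + 30. Since 7 ∣ 35, reducing mod 7 gives k ≡ 30 ≡ 2 (mod 7); since 5 ∣ 35, reducing mod 5 gives k ≡ 30 ≡ 0 (mod 5).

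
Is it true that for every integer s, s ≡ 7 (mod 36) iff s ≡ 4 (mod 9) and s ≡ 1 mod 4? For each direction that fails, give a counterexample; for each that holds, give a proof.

Both directions fail.

(⟹) This fails: s = 7 gives 7 ≡ 7 (mod 36) but 7 ≡ 7 (mod 9), so the conjunction on the right does not hold.

(⟸) This fails: s = 13 satisfies both congruences on the right (13 ≡ 4 mod 9 and 13 ≡ 1 mod 4) yet 13 ≡ 13 (mod 36), not 7.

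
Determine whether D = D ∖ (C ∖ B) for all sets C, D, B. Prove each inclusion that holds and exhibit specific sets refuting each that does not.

(⟹) This inclusion fails. Take C = {1}, D = {1}, B = ∅; then 1 ∈ D but 1 ∉ D ∖ (C ∖ B).

(⟸) Let x ∈ D ∖ (C ∖ B). Then either x ∈ D and x ∉ C, B; or x ∈ D ∩ B and x ∉ C; or x ∈ C ∩ D ∩ B. In each case x ∈ D, so D ∖ (C ∖ B) ⊆ D.

The sets are not equal: only the reverse inclusion holds.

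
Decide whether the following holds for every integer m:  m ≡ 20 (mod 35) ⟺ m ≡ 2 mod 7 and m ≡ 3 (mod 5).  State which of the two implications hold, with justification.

Both directions fail.

(⇒) This fails: m = 20 gives 20 ≡ 20 (mod 35) but 20 ≡ 6 (mod 7), so the conjunction on the right does not hold.

(⇐) This fails: m = 23 satisfies both congruences on the right (23 ≡ 2 mod 7 and 23 ≡ 3 mod 5) yet 23 ≡ 23 (mod 35), not 20.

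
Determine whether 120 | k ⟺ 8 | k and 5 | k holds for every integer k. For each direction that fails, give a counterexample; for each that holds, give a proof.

(⟸) This fails: take k = 40. Both 8 ∣ 40 and 5 ∣ 40, yet 40 is not a multiple of 120 (since 40 = 0·120 + 40), so 120 ∤ 40.

(⟹) If 120 ∣ k, write k = 120q. Since 120 = 15·8, k = 8·(15q), so 8 ∣ k; and since 120 = 24·5, k = 5·(24q), so 5 ∣ k.

Only the forward implication holds.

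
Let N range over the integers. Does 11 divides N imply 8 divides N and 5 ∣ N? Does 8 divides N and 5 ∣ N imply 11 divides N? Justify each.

(→) This fails: take N = 11. Certainly 11 ∣ 11, but 8 ∤ 11.

(←) This fails: take N = 40. Both 8 ∣ 40 and 5 ∣ 40, yet 40 is not a multiple of 11 (since 40 = 3·11 + 7), so 11 ∤ 40.

(⇒) fails and (⇐) fails.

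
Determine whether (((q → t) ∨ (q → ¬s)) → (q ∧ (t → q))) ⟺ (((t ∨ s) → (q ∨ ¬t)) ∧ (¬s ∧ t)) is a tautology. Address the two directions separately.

Forward direction. This fails. Under q = T, t = F, s = F, the left side is true but the right side is false.

Converse. Assume the antecedent. If q is true, the consequent reduces to true regardless of the other variables. If q is false, the antecedent cannot hold. Either way the consequent holds.

Not equivalent: only (⇐) holds.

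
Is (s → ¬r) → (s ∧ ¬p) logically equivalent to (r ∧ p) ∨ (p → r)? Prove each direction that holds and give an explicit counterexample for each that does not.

The forward direction holds; the converse fails.

(→) Assume the antecedent. If r is true, (r ∧ p) ∨ (p → r) reduces to true regardless of the other variables. If r is false, the antecedent forces (s = T, r = F, p = F), and (r ∧ p) ∨ (p → r) holds there. Either way (r ∧ p) ∨ (p → r) holds.

(←) This fails. Under s = F, r = F, p = F, the left side is false but the right side is true.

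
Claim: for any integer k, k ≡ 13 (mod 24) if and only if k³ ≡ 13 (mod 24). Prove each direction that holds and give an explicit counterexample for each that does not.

Both directions hold; the statement is true.

(⟸) Suppose k³ ≡ 13 (mod 24). The only residue r in {0, …, 23} with r³ ≡ 13 (mod 24) is r = 13, so k ≡ 13 (mod 24).

(⟹) Suppose k ≡ 13 (mod 24). Write k = 24j + 13. Then (24j + 13)³ = 13824j³ + 22464j² + 12168j + 2197 = 24(576j³ + 936j² + 507j + 91) + 13, so k³ ≡ 13 (mod 24).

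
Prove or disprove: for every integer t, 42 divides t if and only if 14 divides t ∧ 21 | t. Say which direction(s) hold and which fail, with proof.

(⇒) If 42 ∣ t, write t = 42q. Since 42 = 3·14, t = 14·(3q), so 14 ∣ t; and since 42 = 2·21, t = 21·(2q), so 21 ∣ t.

(⇐) Suppose 14 ∣ t and 21 ∣ t. Any common multiple of 14 and 21 is a multiple of their lcm; here lcm(14, 21) = 14·21/gcd(14, 21) = 294/7 = 42, so 42 ∣ t.

The biconditional holds.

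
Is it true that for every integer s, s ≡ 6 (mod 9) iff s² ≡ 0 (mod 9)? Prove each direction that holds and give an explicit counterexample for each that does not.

Only the forward implication holds.

Forward direction. Suppose s ≡ 6 (mod 9). Write s = 9j + 6. Then (9j + 6)² = 81j² + 108j + 36 = 9(9j² + 12j + 4) + 0, so s² ≡ 0 (mod 9).

Converse. This fails: take s = 0. Then 0² = 0 ≡ 0 (mod 9), yet 0 ≡ 0 (mod 9), not 6.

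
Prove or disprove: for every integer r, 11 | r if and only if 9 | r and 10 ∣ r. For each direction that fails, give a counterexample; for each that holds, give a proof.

(→) This fails: take r = 11. Certainly 11 ∣ 11, but 9 ∤ 11.

(←) This fails: take r = 90. Both 9 ∣ 90 and 10 ∣ 90, yet 90 is not a multiple of 11 (since 90 = 8·11 + 2), so 11 ∤ 90.

(⇒) fails and (⇐) fails.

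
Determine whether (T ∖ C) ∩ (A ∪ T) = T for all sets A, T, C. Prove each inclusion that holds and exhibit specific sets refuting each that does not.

(⊆) Let x ∈ (T ∖ C) ∩ (A ∪ T). Then either x ∈ T and x ∉ A, C; or x ∈ A ∩ T and x ∉ C. In each case x ∈ T, so (T ∖ C) ∩ (A ∪ T) ⊆ T.

(⊇) This inclusion fails. Take A = ∅, T = {1}, C = {1}; then 1 ∈ T but 1 ∉ (T ∖ C) ∩ (A ∪ T).

(⊆) holds; (⊇) fails.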